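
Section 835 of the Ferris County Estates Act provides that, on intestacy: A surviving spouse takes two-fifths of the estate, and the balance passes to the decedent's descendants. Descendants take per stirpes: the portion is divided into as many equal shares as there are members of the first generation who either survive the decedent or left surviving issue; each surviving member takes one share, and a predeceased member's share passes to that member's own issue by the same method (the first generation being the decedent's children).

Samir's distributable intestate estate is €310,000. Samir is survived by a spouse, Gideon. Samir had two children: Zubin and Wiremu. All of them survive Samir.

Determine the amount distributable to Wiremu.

Gideon takes two-fifths of €310,000 = €124,000. The remaining €186,000 passes to the descendants.
The descendants' portion (€186,000) is divided into 2 shares of €93,000: Zubin and Wiremu each take €93,000.

Wiremu receives €93,000.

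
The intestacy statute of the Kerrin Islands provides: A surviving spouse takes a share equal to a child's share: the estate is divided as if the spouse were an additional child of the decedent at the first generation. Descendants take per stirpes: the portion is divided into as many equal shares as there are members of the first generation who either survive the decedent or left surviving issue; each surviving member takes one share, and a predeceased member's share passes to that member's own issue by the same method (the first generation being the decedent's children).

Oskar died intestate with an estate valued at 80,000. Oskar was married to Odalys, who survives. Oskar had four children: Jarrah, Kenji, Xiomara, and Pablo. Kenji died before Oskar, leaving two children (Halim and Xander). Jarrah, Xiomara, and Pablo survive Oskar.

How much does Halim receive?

The spouse counts as an additional share at the children's level, so there are 5 primary shares of 16,000. Odalys takes one such share (16,000).
The children's combined portion (64,000) is divided into 4 shares of 16,000: Jarrah, Xiomara, and Pablo each take 16,000; Kenji's 16,000 share passes to Kenji's issue.
Kenji's share (16,000) is divided into 2 shares of 8,000: Halim and Xander each take 8,000.

Halim receives 8,000.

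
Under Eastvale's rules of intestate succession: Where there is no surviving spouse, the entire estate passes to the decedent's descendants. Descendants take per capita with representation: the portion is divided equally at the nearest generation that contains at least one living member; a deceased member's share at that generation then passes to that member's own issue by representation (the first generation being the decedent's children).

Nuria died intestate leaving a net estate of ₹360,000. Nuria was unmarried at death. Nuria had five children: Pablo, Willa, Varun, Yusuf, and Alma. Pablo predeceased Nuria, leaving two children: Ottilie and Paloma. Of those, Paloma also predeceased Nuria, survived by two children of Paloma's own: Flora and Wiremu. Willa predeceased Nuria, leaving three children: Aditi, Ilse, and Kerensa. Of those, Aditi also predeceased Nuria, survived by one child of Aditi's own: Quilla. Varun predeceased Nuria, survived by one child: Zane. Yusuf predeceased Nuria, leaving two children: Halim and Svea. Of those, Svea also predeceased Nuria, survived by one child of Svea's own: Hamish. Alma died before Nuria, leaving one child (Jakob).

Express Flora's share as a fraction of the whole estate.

The entire ₹360,000 passes to the descendants.
No child survives, so the initial division is made at the grandchildren's generation.
That amount (₹360,000) is divided into 9 shares of ₹40,000: Ottilie, Ilse, Kerensa, Zane, Halim, and Jakob each take ₹40,000; Paloma's ₹40,000 share passes to Paloma's issue; Aditi's ₹40,000 share passes to Aditi's issue; Svea's ₹40,000 share passes to Svea's issue.
Paloma's share (₹40,000) is divided into 2 shares of ₹20,000: Flora and Wiremu each take ₹20,000.
Aditi's share (₹40,000) passes entirely to Quilla.
Svea's share (₹40,000) passes entirely to Hamish.

Flora receives 1/18 of the estate.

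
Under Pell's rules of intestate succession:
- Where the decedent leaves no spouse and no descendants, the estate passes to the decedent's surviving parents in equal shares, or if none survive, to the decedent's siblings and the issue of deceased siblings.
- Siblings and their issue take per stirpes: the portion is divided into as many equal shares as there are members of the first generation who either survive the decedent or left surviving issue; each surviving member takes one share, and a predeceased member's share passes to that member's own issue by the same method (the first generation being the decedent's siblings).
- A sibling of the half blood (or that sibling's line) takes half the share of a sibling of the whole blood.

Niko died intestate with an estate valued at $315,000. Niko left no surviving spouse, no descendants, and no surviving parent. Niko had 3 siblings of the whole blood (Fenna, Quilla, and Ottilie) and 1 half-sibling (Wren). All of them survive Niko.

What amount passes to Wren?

The entire $315,000 passes to the siblings and their issue.
Counting each half-blood sibling's line as half a unit, there are 7/2 units in $315,000, so one unit is $90,000. Whole-blood lines (Fenna, Quilla, and Ottilie) take $90,000 each; half-blood lines (Wren) take $45,000 each.

Wren receives $45,000.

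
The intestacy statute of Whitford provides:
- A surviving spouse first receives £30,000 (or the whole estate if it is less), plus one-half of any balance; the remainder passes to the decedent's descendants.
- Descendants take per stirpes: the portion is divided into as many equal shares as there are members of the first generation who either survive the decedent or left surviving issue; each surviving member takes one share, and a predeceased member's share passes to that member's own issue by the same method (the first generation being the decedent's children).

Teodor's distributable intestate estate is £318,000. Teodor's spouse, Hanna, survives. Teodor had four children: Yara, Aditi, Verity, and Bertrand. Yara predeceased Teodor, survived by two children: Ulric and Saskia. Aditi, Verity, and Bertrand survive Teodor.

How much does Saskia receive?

Saskia receives £18,000.

Hanna first takes £30,000, leaving a balance of £288,000. Hanna then takes one-half of the balance (£144,000), for a total of £174,000. The remaining £144,000 passes to the descendants.
The descendants' portion (£144,000) is divided into 4 shares of £36,000: Aditi, Verity, and Bertrand each take £36,000; Yara's £36,000 share passes to Yara's issue.
Yara's share (£36,000) is divided into 2 shares of £18,000: Ulric and Saskia each take £18,000.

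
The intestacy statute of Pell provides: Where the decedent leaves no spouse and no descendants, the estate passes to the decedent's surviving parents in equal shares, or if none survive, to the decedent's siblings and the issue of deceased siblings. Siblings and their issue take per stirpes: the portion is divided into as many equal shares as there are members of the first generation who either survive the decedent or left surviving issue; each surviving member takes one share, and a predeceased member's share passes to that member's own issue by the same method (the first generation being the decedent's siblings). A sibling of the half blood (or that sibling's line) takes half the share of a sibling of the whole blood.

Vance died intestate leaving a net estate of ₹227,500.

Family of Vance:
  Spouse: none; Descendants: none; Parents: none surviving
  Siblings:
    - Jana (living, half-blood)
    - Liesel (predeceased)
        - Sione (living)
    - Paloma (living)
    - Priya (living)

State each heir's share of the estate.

The entire ₹227,500 passes to the siblings and their issue.
Counting each half-blood sibling's line as half a unit, there are 7/2 units in ₹227,500, so one unit is ₹65,000. Whole-blood lines (Liesel, Paloma, and Priya) take ₹65,000 each; half-blood lines (Jana) take ₹32,500 each.
Liesel's share (₹65,000) passes entirely to Sione.

Jana: ₹32,500; Sione: ₹65,000; Paloma: ₹65,000; Priya: ₹65,000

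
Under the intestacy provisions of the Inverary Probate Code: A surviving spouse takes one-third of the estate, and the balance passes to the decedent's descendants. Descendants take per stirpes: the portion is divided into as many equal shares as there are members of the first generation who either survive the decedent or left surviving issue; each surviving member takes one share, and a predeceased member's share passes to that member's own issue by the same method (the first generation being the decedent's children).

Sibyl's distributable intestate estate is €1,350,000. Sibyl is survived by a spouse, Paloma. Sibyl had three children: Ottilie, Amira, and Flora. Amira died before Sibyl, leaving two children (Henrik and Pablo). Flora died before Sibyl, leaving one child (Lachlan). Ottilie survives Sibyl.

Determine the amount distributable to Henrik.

Henrik receives €150,000.

Paloma takes one-third of €1,350,000 = €450,000. The remaining €900,000 passes to the descendants.
The descendants' portion (€900,000) is divided into 3 shares of €300,000: Ottilie takes €300,000; Amira's €300,000 share passes to Amira's issue; Flora's €300,000 share passes to Flora's issue.
Amira's share (€300,000) is divided into 2 shares of €150,000: Henrik and Pablo each take €150,000.
Flora's share (€300,000) passes entirely to Lachlan.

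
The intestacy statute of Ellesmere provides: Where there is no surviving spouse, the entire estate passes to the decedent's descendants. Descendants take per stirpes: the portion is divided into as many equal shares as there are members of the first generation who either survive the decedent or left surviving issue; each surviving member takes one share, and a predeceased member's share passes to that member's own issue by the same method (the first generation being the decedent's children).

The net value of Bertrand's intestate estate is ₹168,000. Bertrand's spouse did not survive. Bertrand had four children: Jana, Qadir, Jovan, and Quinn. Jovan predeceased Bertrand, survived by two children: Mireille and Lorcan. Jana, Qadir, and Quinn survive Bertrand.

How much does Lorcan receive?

The entire ₹168,000 passes to the descendants.
That amount (₹168,000) is divided into 4 shares of ₹42,000: Jana, Qadir, and Quinn each take ₹42,000; Jovan's ₹42,000 share passes to Jovan's issue.
Jovan's share (₹42,000) is divided into 2 shares of ₹21,000: Mireille and Lorcan each take ₹21,000.

Lorcan receives ₹21,000.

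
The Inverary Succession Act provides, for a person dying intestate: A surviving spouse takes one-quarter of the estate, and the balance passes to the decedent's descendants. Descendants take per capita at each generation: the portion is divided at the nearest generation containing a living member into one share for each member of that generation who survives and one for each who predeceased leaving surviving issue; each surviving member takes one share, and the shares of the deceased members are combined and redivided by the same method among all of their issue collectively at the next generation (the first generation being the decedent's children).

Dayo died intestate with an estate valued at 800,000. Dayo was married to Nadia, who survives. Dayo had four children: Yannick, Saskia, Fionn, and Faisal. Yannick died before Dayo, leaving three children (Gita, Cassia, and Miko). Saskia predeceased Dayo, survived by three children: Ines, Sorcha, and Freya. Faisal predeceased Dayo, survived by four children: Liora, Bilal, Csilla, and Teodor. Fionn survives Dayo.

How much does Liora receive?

Nadia takes one-quarter of 800,000 = 200,000. The remaining 600,000 passes to the descendants.
The descendants' portion (600,000) is divided at the children's generation into 4 shares of 150,000. Fionn takes 150,000. The 3 shares of the deceased (Yannick, Saskia, and Faisal) are combined into a pool of 450,000.
That pool (450,000) is divided at the grandchildren's generation equally among Gita, Cassia, Miko, Ines, Sorcha, Freya, Liora, Bilal, Csilla, and Teodor: 45,000 each.

Liora receives 45,000.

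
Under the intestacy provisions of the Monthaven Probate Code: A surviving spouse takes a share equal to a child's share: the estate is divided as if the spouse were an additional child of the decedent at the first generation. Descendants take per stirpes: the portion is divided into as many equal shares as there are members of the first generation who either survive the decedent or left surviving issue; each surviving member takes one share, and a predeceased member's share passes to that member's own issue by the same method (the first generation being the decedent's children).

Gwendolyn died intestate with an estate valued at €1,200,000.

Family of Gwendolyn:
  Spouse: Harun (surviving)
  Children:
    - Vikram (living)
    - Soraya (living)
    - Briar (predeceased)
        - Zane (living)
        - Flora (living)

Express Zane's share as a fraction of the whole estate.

Zane receives 1/8 of the estate.

The spouse counts as an additional share at the children's level, so there are 4 primary shares of €300,000. Harun takes one such share (€300,000).
The children's combined portion (€900,000) is divided into 3 shares of €300,000: Vikram and Soraya each take €300,000; Briar's €300,000 share passes to Briar's issue.
Briar's share (€300,000) is divided into 2 shares of €150,000: Zane and Flora each take €150,000.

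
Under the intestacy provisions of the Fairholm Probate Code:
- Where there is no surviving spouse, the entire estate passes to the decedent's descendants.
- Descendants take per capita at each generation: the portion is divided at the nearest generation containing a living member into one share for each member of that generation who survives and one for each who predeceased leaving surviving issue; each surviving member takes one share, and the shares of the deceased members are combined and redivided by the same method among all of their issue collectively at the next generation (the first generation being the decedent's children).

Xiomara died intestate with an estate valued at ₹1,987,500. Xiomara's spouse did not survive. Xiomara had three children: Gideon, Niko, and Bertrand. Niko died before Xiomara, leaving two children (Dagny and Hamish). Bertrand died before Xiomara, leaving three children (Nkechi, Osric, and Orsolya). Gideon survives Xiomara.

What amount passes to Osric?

Osric receives ₹265,000.

The entire ₹1,987,500 passes to the descendants.
That amount (₹1,987,500) is divided at the children's generation into 3 shares of ₹662,500. Gideon takes ₹662,500. The 2 shares of the deceased (Niko and Bertrand) are combined into a pool of ₹1,325,000.
That pool (₹1,325,000) is divided at the grandchildren's generation equally among Dagny, Hamish, Nkechi, Osric, and Orsolya: ₹265,000 each.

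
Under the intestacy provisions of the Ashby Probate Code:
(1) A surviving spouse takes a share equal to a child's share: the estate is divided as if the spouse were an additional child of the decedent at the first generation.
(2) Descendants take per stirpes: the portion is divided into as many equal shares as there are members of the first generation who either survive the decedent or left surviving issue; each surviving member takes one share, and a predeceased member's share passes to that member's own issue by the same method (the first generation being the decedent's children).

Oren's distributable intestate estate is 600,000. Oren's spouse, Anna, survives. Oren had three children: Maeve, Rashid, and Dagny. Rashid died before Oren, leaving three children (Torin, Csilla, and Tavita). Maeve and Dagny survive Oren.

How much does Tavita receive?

The spouse counts as an additional share at the children's level, so there are 4 primary shares of 150,000. Anna takes one such share (150,000).
The children's combined portion (450,000) is divided into 3 shares of 150,000: Maeve and Dagny each take 150,000; Rashid's 150,000 share passes to Rashid's issue.
Rashid's share (150,000) is divided into 3 shares of 50,000: Torin, Csilla, and Tavita each take 50,000.

Tavita receives 50,000.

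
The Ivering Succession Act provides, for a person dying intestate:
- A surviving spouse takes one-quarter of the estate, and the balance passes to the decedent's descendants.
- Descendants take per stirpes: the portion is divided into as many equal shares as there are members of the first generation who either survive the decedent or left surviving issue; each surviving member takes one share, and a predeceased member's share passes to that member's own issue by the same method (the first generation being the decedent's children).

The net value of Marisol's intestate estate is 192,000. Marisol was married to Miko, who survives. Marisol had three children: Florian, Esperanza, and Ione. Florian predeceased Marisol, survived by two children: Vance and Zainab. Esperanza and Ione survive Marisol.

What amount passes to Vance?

Vance receives 24,000.

Miko takes one-quarter of 192,000 = 48,000. The remaining 144,000 passes to the descendants.
The descendants' portion (144,000) is divided into 3 shares of 48,000: Esperanza and Ione each take 48,000; Florian's 48,000 share passes to Florian's issue.
Florian's share (48,000) is divided into 2 shares of 24,000: Vance and Zainab each take 24,000.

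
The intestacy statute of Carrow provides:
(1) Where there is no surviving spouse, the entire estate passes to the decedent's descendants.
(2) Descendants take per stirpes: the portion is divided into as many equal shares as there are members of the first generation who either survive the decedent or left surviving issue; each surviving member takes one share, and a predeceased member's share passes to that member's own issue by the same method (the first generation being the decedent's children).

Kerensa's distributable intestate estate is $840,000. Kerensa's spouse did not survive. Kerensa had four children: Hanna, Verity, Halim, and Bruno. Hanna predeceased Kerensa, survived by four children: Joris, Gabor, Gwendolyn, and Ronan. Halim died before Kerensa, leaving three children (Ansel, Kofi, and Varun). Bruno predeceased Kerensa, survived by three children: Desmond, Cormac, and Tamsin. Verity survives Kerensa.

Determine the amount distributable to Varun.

Varun receives $70,000.

The entire $840,000 passes to the descendants.
That amount ($840,000) is divided into 4 shares of $210,000: Verity takes $210,000; Hanna's $210,000 share passes to Hanna's issue; Halim's $210,000 share passes to Halim's issue; Bruno's $210,000 share passes to Bruno's issue.
Hanna's share ($210,000) is divided into 4 shares of $52,500: Joris, Gabor, Gwendolyn, and Ronan each take $52,500.
Halim's share ($210,000) is divided into 3 shares of $70,000: Ansel, Kofi, and Varun each take $70,000.
Bruno's share ($210,000) is divided into 3 shares of $70,000: Desmond, Cormac, and Tamsin each take $70,000.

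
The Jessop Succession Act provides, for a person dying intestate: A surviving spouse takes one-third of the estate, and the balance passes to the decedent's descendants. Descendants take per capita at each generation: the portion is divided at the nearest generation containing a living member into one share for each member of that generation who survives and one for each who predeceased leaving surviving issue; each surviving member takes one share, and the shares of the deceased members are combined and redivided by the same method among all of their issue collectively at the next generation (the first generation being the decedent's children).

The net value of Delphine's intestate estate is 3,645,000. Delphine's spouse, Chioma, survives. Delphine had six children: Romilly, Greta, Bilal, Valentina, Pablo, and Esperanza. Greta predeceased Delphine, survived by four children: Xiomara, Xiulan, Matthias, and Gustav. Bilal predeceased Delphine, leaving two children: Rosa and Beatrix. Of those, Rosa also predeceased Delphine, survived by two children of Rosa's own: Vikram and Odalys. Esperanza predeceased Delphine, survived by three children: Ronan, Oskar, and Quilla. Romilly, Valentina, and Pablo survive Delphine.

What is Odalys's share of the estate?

Chioma takes one-third of 3,645,000 = 1,215,000. The remaining 2,430,000 passes to the descendants.
The descendants' portion (2,430,000) is divided at the children's generation into 6 shares of 405,000. Romilly, Valentina, and Pablo each take 405,000. The 3 shares of the deceased (Greta, Bilal, and Esperanza) are combined into a pool of 1,215,000.
That pool (1,215,000) is divided at the grandchildren's generation into 9 shares of 135,000. Xiomara, Xiulan, Matthias, Gustav, Beatrix, Ronan, Oskar, and Quilla each take 135,000. The remaining share for the deceased Rosa (135,000) is carried to the next generation.
That pool (135,000) is divided at the great-grandchildren's generation equally among Vikram and Odalys: 67,500 each.

Odalys receives 67,500.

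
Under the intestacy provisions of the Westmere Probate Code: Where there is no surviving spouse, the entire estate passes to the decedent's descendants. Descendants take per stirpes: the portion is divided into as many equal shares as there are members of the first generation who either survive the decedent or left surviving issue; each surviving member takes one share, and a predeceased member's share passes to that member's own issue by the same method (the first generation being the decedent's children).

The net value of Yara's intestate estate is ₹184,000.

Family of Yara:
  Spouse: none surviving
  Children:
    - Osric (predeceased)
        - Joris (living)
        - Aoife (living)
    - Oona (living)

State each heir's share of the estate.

Joris: ₹46,000; Aoife: ₹46,000; Oona: ₹92,000

The entire ₹184,000 passes to the descendants.
That amount (₹184,000) is divided into 2 shares of ₹92,000: Oona takes ₹92,000; Osric's ₹92,000 share passes to Osric's issue.
Osric's share (₹92,000) is divided into 2 shares of ₹46,000: Joris and Aoife each take ₹46,000.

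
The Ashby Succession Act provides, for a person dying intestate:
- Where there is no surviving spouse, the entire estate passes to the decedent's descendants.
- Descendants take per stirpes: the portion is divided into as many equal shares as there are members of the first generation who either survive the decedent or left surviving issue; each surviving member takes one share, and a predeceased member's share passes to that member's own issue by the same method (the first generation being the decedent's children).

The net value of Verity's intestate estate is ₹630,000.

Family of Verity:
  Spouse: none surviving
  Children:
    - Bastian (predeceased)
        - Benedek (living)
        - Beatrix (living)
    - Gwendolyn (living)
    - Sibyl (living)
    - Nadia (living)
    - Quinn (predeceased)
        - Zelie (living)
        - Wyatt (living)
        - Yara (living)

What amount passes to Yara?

Yara receives ₹42,000.

The entire ₹630,000 passes to the descendants.
That amount (₹630,000) is divided into 5 shares of ₹126,000: Gwendolyn, Sibyl, and Nadia each take ₹126,000; Bastian's ₹126,000 share passes to Bastian's issue; Quinn's ₹126,000 share passes to Quinn's issue.
Bastian's share (₹126,000) is divided into 2 shares of ₹63,000: Benedek and Beatrix each take ₹63,000.
Quinn's share (₹126,000) is divided into 3 shares of ₹42,000: Zelie, Wyatt, and Yara each take ₹42,000.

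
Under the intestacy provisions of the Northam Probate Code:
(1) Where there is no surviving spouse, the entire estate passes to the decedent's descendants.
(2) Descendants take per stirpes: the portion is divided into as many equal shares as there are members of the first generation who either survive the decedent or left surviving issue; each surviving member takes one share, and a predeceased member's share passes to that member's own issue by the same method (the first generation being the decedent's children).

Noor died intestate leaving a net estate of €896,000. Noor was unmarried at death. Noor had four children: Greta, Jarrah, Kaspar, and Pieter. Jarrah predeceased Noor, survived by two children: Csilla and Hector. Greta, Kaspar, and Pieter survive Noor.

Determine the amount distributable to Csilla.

The entire €896,000 passes to the descendants.
That amount (€896,000) is divided into 4 shares of €224,000: Greta, Kaspar, and Pieter each take €224,000; Jarrah's €224,000 share passes to Jarrah's issue.
Jarrah's share (€224,000) is divided into 2 shares of €112,000: Csilla and Hector each take €112,000.

Csilla receives €112,000.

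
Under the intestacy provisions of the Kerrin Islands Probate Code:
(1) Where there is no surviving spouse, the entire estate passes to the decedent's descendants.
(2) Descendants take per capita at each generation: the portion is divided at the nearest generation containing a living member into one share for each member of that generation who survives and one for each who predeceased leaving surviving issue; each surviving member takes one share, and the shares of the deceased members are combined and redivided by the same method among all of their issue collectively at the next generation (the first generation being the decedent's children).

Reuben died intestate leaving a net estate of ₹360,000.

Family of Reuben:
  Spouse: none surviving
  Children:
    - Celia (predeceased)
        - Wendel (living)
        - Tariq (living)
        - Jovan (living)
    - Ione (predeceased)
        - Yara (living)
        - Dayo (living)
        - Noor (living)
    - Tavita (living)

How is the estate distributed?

The entire ₹360,000 passes to the descendants.
That amount (₹360,000) is divided at the children's generation into 3 shares of ₹120,000. Tavita takes ₹120,000. The 2 shares of the deceased (Celia and Ione) are combined into a pool of ₹240,000.
That pool (₹240,000) is divided at the grandchildren's generation equally among Wendel, Tariq, Jovan, Yara, Dayo, and Noor: ₹40,000 each.

Wendel: ₹40,000; Tariq: ₹40,000; Jovan: ₹40,000; Yara: ₹40,000; Dayo: ₹40,000; Noor: ₹40,000; Tavita: ₹120,000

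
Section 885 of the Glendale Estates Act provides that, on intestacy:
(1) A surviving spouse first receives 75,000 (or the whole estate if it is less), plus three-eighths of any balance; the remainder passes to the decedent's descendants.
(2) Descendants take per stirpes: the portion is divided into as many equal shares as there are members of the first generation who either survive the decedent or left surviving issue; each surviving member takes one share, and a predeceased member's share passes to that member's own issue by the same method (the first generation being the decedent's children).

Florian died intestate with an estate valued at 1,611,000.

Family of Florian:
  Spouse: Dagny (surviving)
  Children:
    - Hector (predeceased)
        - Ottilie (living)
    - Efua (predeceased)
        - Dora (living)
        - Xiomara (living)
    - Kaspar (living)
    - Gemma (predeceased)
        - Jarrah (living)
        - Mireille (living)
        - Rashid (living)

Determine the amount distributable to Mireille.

Mireille receives 80,000.

Dagny first takes 75,000, leaving a balance of 1,536,000. Dagny then takes three-eighths of the balance (576,000), for a total of 651,000. The remaining 960,000 passes to the descendants.
The descendants' portion (960,000) is divided into 4 shares of 240,000: Kaspar takes 240,000; Hector's 240,000 share passes to Hector's issue; Efua's 240,000 share passes to Efua's issue; Gemma's 240,000 share passes to Gemma's issue.
Hector's share (240,000) passes entirely to Ottilie.
Efua's share (240,000) is divided into 2 shares of 120,000: Dora and Xiomara each take 120,000.
Gemma's share (240,000) is divided into 3 shares of 80,000: Jarrah, Mireille, and Rashid each take 80,000.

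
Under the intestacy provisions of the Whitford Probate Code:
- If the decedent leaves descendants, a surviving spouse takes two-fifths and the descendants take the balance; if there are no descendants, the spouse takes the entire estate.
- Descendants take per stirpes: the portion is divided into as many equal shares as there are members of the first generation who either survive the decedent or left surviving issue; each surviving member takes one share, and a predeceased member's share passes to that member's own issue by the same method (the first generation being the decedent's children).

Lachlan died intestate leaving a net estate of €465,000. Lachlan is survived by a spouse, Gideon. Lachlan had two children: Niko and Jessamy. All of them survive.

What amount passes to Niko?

Gideon takes two-fifths of €465,000 = €186,000. The remaining €279,000 passes to the descendants.
The descendants' portion (€279,000) is divided into 2 shares of €139,500: Niko and Jessamy each take €139,500.

Niko receives €139,500.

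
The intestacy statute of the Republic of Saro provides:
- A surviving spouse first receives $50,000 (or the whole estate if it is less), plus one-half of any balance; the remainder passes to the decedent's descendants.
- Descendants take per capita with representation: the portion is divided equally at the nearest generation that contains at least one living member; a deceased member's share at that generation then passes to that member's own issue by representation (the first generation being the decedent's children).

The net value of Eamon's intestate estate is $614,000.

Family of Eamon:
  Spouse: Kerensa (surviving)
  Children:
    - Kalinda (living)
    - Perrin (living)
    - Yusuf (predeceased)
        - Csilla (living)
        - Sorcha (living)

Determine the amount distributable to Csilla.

Csilla receives $47,000.

Kerensa first takes $50,000, leaving a balance of $564,000. Kerensa then takes one-half of the balance ($282,000), for a total of $332,000. The remaining $282,000 passes to the descendants.
The descendants' portion ($282,000) is divided into 3 shares of $94,000: Kalinda and Perrin each take $94,000; Yusuf's $94,000 share passes to Yusuf's issue.
Yusuf's share ($94,000) is divided into 2 shares of $47,000: Csilla and Sorcha each take $47,000.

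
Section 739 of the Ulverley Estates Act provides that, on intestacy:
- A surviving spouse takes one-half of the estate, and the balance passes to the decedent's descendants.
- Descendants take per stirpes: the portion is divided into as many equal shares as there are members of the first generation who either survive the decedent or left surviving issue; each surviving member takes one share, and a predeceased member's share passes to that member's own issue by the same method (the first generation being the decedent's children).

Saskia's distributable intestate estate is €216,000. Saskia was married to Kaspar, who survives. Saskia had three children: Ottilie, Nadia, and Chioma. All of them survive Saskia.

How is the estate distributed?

Kaspar: €108,000; Ottilie: €36,000; Nadia: €36,000; Chioma: €36,000

Kaspar takes one-half of €216,000 = €108,000. The remaining €108,000 passes to the descendants.
The descendants' portion (€108,000) is divided into 3 shares of €36,000: Ottilie, Nadia, and Chioma each take €36,000.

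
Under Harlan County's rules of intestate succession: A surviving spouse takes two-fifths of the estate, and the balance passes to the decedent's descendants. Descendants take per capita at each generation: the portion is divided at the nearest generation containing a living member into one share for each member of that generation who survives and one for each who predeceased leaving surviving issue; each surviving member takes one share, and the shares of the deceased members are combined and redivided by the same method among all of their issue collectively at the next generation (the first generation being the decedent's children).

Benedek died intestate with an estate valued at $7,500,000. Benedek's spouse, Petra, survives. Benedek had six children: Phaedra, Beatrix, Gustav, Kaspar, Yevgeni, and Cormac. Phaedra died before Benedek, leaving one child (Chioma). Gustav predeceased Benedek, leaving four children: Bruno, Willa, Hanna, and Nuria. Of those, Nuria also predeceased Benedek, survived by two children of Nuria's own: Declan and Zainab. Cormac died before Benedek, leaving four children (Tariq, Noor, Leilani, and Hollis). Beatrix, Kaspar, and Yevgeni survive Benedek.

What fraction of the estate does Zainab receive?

Zainab receives 1/60 of the estate.

Petra takes two-fifths of $7,500,000 = $3,000,000. The remaining $4,500,000 passes to the descendants.
The descendants' portion ($4,500,000) is divided at the children's generation into 6 shares of $750,000. Beatrix, Kaspar, and Yevgeni each take $750,000. The 3 shares of the deceased (Phaedra, Gustav, and Cormac) are combined into a pool of $2,250,000.
That pool ($2,250,000) is divided at the grandchildren's generation into 9 shares of $250,000. Chioma, Bruno, Willa, Hanna, Tariq, Noor, Leilani, and Hollis each take $250,000. The remaining share for the deceased Nuria ($250,000) is carried to the next generation.
That pool ($250,000) is divided at the great-grandchildren's generation equally among Declan and Zainab: $125,000 each.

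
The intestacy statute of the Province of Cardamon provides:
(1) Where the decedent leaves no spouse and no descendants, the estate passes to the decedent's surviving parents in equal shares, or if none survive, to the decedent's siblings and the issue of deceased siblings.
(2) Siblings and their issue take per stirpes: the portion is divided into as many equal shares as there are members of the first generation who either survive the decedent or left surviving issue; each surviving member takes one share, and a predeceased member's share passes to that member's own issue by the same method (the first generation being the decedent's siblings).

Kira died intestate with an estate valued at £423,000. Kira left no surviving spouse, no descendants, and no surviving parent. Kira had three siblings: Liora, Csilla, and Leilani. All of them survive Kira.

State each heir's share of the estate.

The entire £423,000 passes to the siblings and their issue.
That amount (£423,000) is divided into 3 shares of £141,000: Liora, Csilla, and Leilani each take £141,000.

Liora: £141,000; Csilla: £141,000; Leilani: £141,000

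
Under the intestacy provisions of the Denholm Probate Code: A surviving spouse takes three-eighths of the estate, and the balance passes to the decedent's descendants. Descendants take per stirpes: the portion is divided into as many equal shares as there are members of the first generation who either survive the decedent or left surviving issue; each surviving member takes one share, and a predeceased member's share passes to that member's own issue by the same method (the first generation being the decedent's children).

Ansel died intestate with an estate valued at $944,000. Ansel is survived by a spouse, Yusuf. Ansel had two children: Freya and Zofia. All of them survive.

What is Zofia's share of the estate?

Yusuf takes three-eighths of $944,000 = $354,000. The remaining $590,000 passes to the descendants.
The descendants' portion ($590,000) is divided into 2 shares of $295,000: Freya and Zofia each take $295,000.

Zofia receives $295,000.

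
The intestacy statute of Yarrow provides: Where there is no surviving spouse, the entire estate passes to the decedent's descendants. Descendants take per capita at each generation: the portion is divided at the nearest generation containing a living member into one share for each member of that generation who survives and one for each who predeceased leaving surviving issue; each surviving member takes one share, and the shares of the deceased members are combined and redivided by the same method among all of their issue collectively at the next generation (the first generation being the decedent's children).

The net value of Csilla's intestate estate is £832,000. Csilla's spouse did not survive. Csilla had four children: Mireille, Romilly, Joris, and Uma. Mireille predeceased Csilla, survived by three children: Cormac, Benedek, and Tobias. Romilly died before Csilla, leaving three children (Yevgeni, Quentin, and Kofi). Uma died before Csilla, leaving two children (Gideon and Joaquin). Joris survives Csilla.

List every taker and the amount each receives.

The entire £832,000 passes to the descendants.
That amount (£832,000) is divided at the children's generation into 4 shares of £208,000. Joris takes £208,000. The 3 shares of the deceased (Mireille, Romilly, and Uma) are combined into a pool of £624,000.
That pool (£624,000) is divided at the grandchildren's generation equally among Cormac, Benedek, Tobias, Yevgeni, Quentin, Kofi, Gideon, and Joaquin: £78,000 each.

Cormac: £78,000; Benedek: £78,000; Tobias: £78,000; Yevgeni: £78,000; Quentin: £78,000; Kofi: £78,000; Joris: £208,000; Gideon: £78,000; Joaquin: £78,000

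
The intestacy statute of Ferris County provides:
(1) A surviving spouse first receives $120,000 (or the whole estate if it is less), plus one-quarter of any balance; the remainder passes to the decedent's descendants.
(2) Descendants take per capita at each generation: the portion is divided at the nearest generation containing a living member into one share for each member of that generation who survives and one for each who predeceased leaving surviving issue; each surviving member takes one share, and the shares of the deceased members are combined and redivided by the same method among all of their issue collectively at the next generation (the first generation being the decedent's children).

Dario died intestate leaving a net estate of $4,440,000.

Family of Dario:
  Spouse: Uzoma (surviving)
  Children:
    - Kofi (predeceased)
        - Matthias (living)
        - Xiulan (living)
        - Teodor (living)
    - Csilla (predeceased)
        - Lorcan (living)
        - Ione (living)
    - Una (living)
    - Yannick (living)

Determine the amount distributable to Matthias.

Matthias receives $324,000.

Uzoma first takes $120,000, leaving a balance of $4,320,000. Uzoma then takes one-quarter of the balance ($1,080,000), for a total of $1,200,000. The remaining $3,240,000 passes to the descendants.
The descendants' portion ($3,240,000) is divided at the children's generation into 4 shares of $810,000. Una and Yannick each take $810,000. The 2 shares of the deceased (Kofi and Csilla) are combined into a pool of $1,620,000.
That pool ($1,620,000) is divided at the grandchildren's generation equally among Matthias, Xiulan, Teodor, Lorcan, and Ione: $324,000 each.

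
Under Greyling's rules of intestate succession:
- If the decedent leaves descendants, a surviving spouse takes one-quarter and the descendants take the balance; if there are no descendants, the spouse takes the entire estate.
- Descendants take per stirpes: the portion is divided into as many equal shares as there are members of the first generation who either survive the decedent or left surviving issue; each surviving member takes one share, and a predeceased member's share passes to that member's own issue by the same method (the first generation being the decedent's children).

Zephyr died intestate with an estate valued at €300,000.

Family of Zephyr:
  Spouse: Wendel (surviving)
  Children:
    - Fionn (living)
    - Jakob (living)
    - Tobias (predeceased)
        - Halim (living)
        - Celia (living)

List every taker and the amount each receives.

Wendel takes one-quarter of €300,000 = €75,000. The remaining €225,000 passes to the descendants.
The descendants' portion (€225,000) is divided into 3 shares of €75,000: Fionn and Jakob each take €75,000; Tobias's €75,000 share passes to Tobias's issue.
Tobias's share (€75,000) is divided into 2 shares of €37,500: Halim and Celia each take €37,500.

Wendel: €75,000; Fionn: €75,000; Jakob: €75,000; Halim: €37,500; Celia: €37,500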